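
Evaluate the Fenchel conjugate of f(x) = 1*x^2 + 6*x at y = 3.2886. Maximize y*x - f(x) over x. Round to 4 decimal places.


f*(y) = sup_x {y*x - a*x^2 - b*x} = sup_x {(y-b)*x - a*x^2}
FOC: (y - b) - 2a*x = 0 => x* = (y - b)/(2a)
x* = (3.2886 - 6)/(2*1) = -1.3557
f*(3.2886) = (y-b)^2/(4a) = (3.2886 - 6)^2/(4*1)
= 7.3517/4 = 1.8379


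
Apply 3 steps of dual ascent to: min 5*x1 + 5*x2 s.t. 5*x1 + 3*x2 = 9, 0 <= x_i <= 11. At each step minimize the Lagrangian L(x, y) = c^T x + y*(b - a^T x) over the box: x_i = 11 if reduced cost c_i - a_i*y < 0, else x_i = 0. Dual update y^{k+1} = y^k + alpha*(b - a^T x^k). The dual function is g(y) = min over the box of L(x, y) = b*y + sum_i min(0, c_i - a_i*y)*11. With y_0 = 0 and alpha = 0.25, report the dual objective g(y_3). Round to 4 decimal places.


Dual ascent for LP: min 5*x1 + 5*x2, 5*x1 + 3*x2 = 9, 0 <= x_i <= 11
Step 1: y^k = 0.0, reduced costs: (5.0, 5.0)
  x^k = (0.0, 0.0), subgradient = b - a^T x = 9.0
  y^{k+1} = 0.0 + 0.25*9.0 = 2.25
Step 2: y^k = 2.25, reduced costs: (-6.25, -1.75)
  x^k = (11.0, 11.0), subgradient = b - a^T x = -79.0
  y^{k+1} = 2.25 + 0.25*-79.0 = -17.5
Step 3: y^k = -17.5, reduced costs: (92.5, 57.5)
  x^k = (0.0, 0.0), subgradient = b - a^T x = 9.0
  y^{k+1} = -17.5 + 0.25*9.0 = -15.25
Dual objective at y_3 = -15.25: reduced costs (81.25, 50.75), box minimizer x = (0.0, 0.0)
g(y_3) = b*y + (c1 - a1*y)*x1 + (c2 - a2*y)*x2 = 9*(-15.25) + 81.25*0.0 + 50.75*0.0 = -137.25 + 0.0 + 0.0 = -137.25


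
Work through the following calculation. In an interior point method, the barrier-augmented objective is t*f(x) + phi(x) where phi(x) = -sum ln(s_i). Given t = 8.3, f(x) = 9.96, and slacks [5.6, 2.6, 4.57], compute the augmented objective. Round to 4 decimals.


Step 1: Compute log-barrier.
ln values: [1.7228, 0.9555, 1.5195]
phi = -(1.7228 + 0.9555 + 1.5195) = -4.1978
Step 2: Compute augmented objective.
t*f(x) = 8.3*9.96 = 82.668
Total = 82.668 - 4.1978 = 78.4702


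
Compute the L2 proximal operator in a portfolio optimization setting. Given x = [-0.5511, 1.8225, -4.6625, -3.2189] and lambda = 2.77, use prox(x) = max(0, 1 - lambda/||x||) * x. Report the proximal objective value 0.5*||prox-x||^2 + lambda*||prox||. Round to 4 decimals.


Step 1: Compute ||x||.
||x|| = 5.9771
Step 2: Compute scaling factor.
scale = max(0, 1 - 2.77/5.9771) = 0.5366
Step 3: prox(x) = [-0.2957, 0.9779, -2.5017, -1.7271]
||prox(x)|| = 3.2071
Step 4: Proximal objective.
0.5*||prox-x||^2 = 3.8365
lambda*||prox|| = 8.8837
Total = 12.7201


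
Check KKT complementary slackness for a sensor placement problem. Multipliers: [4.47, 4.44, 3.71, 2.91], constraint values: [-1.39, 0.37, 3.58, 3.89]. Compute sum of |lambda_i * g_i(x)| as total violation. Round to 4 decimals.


KKT complementary slackness check:
lambda_1 * g_1 = 4.47 * -1.39 = -6.2133
lambda_2 * g_2 = 4.44 * 0.37 = 1.6428
lambda_3 * g_3 = 3.71 * 3.58 = 13.2818
lambda_4 * g_4 = 2.91 * 3.89 = 11.3199
Total violation = 6.2133 + 1.6428 + 13.2818 + 11.3199 = 32.4578


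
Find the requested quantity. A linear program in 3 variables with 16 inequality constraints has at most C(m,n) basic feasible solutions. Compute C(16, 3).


Each vertex corresponds to some choice of n active constraints out of m, so the number of vertices is at most C(m, n) = m! / (n!(m-n)!).
m = 16, n = 3
Numerator: 16 * 15 * 14
Denominator: 3! = 6
C(16, 3) = 560


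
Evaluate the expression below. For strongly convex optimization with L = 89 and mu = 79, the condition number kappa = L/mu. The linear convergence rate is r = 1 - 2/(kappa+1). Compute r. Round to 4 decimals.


Step 1: Compute the condition number.
kappa = L/mu = 89/79 = 1.1266
Step 2: Compute the convergence rate.
r = 1 - 2/(kappa + 1) = 1 - 2*mu/(L + mu) = (L - mu)/(L + mu) = 10/168 = 0.0595


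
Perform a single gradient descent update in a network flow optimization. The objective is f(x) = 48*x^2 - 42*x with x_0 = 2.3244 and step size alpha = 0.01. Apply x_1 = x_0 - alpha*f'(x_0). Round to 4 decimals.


We compute the gradient at x_0 and apply the update.
f'(x) = 96*x - 42
f'(2.3244) = 96*2.3244 - 42 = 181.1424
x_1 = 2.3244 - 0.01*181.1424 = 0.513


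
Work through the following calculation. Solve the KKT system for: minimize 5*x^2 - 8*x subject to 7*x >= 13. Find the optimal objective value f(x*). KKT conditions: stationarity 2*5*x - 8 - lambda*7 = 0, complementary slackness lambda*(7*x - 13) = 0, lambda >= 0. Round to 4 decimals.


Step 1: Try lambda = 0 (constraint inactive).
x_unc = 8/(2*5) = 0.8
Check: 7*0.8 = 5.6 < 13 -- violated!
Step 2: Constraint must be active: 7*x = 13
x* = 13/7 = 1.8571 (rounded; the exact value 13/7 is used below)
lambda = (2*5*(13/7) - 8)/7 = 1.5102
Step 3: Compute optimal value.
f(x*) = 5*(13/7)^2 - 8*(13/7) = 2.3878


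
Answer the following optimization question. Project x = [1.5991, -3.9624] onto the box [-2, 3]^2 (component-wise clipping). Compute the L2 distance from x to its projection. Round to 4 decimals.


Project each component onto [-2, 3].
clip(1.5991) = 1.5991, clip(-3.9624) = -2.0
Projection = [1.5991, -2.0]
Squared diffs: [0.0, 3.851]
Distance = sqrt(3.851) = 1.9624


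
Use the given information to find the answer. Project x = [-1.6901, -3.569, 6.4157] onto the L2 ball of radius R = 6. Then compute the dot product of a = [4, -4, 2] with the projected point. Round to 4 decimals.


Step 1: Compute ||x|| (intermediates to 6 decimals).
||x|| = sqrt((-1.6901)^2 + (-3.569)^2 + 6.4157^2) = 7.533618
Step 2: Project.
Since ||x|| > R, scale = R/||x|| = 6/7.533618 = 0.79643, proj(x) = scale * x
proj(x) = [-1.346046, -2.842459, 5.109656]
Step 3: Dot product.
a^T * proj(x) = 4*(-1.346046) - 4*(-2.842459) + 2*5.109656 = 16.205


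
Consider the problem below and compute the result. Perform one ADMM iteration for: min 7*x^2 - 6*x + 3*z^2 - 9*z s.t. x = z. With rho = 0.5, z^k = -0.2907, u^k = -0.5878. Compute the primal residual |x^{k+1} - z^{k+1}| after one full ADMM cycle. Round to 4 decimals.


ADMM iteration with rho = 0.5, z^k = -0.2907, u^k = -0.5878
Step 1: x-update.
Minimize 7*x^2 - 6*x + (0.5/2)*(x + 0.2907 - 0.5878)^2
FOC: (2*7 + 0.5)*x = 6 + 0.5*(-0.2907 + 0.5878)
x^{k+1} = 0.424
Step 2: z-update.
Minimize 3*z^2 - 9*z + (0.5/2)*(0.424 - z - 0.5878)^2
FOC: (2*3 + 0.5)*z = 9 + 0.5*(0.424 - 0.5878)
z^{k+1} = 1.372
Step 3: u-update.
u^{k+1} = -0.5878 + 0.424 - 1.372 = -1.5358
Step 4: Primal residual = |0.424 - 1.372| = 0.948


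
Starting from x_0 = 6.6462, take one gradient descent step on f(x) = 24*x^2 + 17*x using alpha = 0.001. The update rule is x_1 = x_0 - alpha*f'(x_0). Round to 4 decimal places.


We compute the gradient at x_0 and apply the update.
f'(x) = 48*x + 17
f'(6.6462) = 48*6.6462 + 17 = 336.0176
x_1 = 6.6462 - 0.001*336.0176 = 6.3102


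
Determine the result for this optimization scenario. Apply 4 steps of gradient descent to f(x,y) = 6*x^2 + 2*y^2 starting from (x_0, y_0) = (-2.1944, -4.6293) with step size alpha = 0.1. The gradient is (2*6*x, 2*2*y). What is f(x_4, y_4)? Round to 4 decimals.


Gradient descent on f(x,y) = 6*x^2 + 2*y^2.
Starting point: (-2.1944, -4.6293), alpha = 0.1
Step 1: grad_x = 2*6*-2.1944 = -26.3328, grad_y = 2*2*-4.6293 = -18.5172
  x_1 = -2.1944 - 0.1*-26.3328 = 0.4389
  y_1 = -4.6293 - 0.1*-18.5172 = -2.7776
Step 2: grad_x = 2*6*0.4389 = 5.2666, grad_y = 2*2*-2.7776 = -11.1103
  x_2 = 0.4389 - 0.1*5.2666 = -0.0878
  y_2 = -2.7776 - 0.1*-11.1103 = -1.6665
Step 3: grad_x = 2*6*-0.0878 = -1.0533, grad_y = 2*2*-1.6665 = -6.6662
  x_3 = -0.0878 - 0.1*-1.0533 = 0.0176
  y_3 = -1.6665 - 0.1*-6.6662 = -0.9999
Step 4: grad_x = 2*6*0.0176 = 0.2107, grad_y = 2*2*-0.9999 = -3.9997
  x_4 = 0.0176 - 0.1*0.2107 = -0.0035
  y_4 = -0.9999 - 0.1*-3.9997 = -0.6
f(-0.0035, -0.6) = 6*(-0.0035)^2 + 2*(-0.6)^2 = 0.72


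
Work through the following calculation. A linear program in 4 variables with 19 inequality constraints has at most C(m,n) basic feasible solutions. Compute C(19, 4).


Each vertex corresponds to some choice of n active constraints out of m, so the number of vertices is at most C(m, n) = m! / (n!(m-n)!).
m = 19, n = 4
Numerator: 19 * 18 * 17 * 16
Denominator: 4! = 24
C(19, 4) = 3876


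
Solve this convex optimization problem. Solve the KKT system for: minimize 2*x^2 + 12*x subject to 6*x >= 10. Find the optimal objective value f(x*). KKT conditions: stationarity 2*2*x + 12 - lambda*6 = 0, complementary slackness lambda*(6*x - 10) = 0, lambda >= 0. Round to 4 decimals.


Step 1: Try lambda = 0 (constraint inactive).
x_unc = -12/(2*2) = -3.0
Check: 6*-3.0 = -18.0 < 10 -- violated!
Step 2: Constraint must be active: 6*x = 10
x* = 10/6 = 5/3 = 1.6667 (rounded; the exact value 5/3 is used below)
lambda = (2*2*(5/3) + 12)/6 = 3.1111
Step 3: Compute optimal value.
f(x*) = 2*(5/3)^2 + 12*(5/3) = 25.5556


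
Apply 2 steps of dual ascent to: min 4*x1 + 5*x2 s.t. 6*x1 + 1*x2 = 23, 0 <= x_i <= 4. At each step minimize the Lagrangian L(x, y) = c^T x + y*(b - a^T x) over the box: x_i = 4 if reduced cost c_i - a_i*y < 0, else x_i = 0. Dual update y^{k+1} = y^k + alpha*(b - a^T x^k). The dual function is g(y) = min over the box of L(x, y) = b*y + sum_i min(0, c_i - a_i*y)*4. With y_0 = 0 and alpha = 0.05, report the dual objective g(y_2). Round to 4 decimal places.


Dual ascent for LP: min 4*x1 + 5*x2, 6*x1 + 1*x2 = 23, 0 <= x_i <= 4
Step 1: y^k = 0.0, reduced costs: (4.0, 5.0)
  x^k = (0.0, 0.0), subgradient = b - a^T x = 23.0
  y^{k+1} = 0.0 + 0.05*23.0 = 1.15
Step 2: y^k = 1.15, reduced costs: (-2.9, 3.85)
  x^k = (4.0, 0.0), subgradient = b - a^T x = -1.0
  y^{k+1} = 1.15 + 0.05*-1.0 = 1.1
Dual objective at y_2 = 1.1: reduced costs (-2.6, 3.9), box minimizer x = (4.0, 0.0)
g(y_2) = b*y + (c1 - a1*y)*x1 + (c2 - a2*y)*x2 = 23*1.1 + (-2.6)*4.0 + 3.9*0.0 = 25.3 - 10.4 + 0.0 = 14.9


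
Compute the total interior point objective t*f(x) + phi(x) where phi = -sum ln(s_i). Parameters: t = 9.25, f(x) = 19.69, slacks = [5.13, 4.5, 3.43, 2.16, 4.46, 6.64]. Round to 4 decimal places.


Step 1: Compute log-barrier.
ln values: [1.6351, 1.5041, 1.2326, 0.7701, 1.4951, 1.8931]
phi = -(1.6351 + 1.5041 + 1.2326 + 0.7701 + 1.4951 + 1.8931) = -8.5301
Step 2: Compute augmented objective.
t*f(x) = 9.25*19.69 = 182.1325
Total = 182.1325 - 8.5301 = 173.6024


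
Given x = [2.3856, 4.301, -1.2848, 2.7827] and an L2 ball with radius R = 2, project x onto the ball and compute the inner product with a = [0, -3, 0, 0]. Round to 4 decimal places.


Step 1: Compute ||x|| (intermediates to 6 decimals).
||x|| = sqrt(2.3856^2 + 4.301^2 + (-1.2848)^2 + 2.7827^2) = 5.795155
Step 2: Project.
Since ||x|| > R, scale = R/||x|| = 2/5.795155 = 0.345116, proj(x) = scale * x
proj(x) = [0.823309, 1.484344, -0.443405, 0.960354]
Step 3: Dot product.
a^T * proj(x) = 0*0.823309 - 3*1.484344 + 0*(-0.443405) + 0*0.960354 = -4.453


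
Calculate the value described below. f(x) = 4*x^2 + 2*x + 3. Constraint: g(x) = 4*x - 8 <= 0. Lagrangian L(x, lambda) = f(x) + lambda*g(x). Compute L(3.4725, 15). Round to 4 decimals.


Step 1: Evaluate f(x).
f(3.4725) = 4*3.4725^2 + 2*3.4725 + 3 = 58.178
Step 2: Evaluate g(x).
g(3.4725) = 4*3.4725 - 8 = 5.89
Step 3: Compute Lagrangian.
L = 58.178 + 15*5.89 = 146.528


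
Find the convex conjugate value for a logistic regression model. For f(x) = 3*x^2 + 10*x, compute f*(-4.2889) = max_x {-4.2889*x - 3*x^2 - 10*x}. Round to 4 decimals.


f*(y) = sup_x {y*x - a*x^2 - b*x} = sup_x {(y-b)*x - a*x^2}
FOC: (y - b) - 2a*x = 0 => x* = (y - b)/(2a)
x* = (-4.2889 - 10)/(2*3) = -2.3815
f*(-4.2889) = (y-b)^2/(4a) = (-4.2889 - 10)^2/(4*3)
= 204.1727/12 = 17.0144


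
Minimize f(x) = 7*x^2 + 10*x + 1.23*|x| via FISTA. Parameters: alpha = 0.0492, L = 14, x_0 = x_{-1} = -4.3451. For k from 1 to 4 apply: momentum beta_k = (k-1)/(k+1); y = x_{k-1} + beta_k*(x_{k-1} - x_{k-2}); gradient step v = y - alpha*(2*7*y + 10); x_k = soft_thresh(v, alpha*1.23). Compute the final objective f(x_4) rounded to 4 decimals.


FISTA on f(x) = 7*x^2 + 10*x + 1.23*|x|
L = 14, alpha = 0.0492
Iteration 1: beta = 0.0, y = -4.3451 + 0.0*(-4.3451 + 4.3451) = -4.3451
  grad(y) = -50.8314, v = y - alpha*grad = -1.8442
  prox(v) = soft_thresh(-1.8442, 0.0605) = -1.7837
Iteration 2: beta = 0.3333, y = -1.7837 + 0.3333*(-1.7837 + 4.3451) = -0.9299
  grad(y) = -3.0182, v = y - alpha*grad = -0.7814
  prox(v) = soft_thresh(-0.7814, 0.0605) = -0.7209
Iteration 3: beta = 0.5, y = -0.7209 + 0.5*(-0.7209 + 1.7837) = -0.1895
  grad(y) = 7.3477, v = y - alpha*grad = -0.551
  prox(v) = soft_thresh(-0.551, 0.0605) = -0.4904
Iteration 4: beta = 0.6, y = -0.4904 + 0.6*(-0.4904 + 0.7209) = -0.3522
  grad(y) = 5.0693, v = y - alpha*grad = -0.6016
  prox(v) = soft_thresh(-0.6016, 0.0605) = -0.5411
f(x_4) = 7*(-0.5411)^2 + 10*(-0.5411) + 1.23*|-0.5411| = -2.6959


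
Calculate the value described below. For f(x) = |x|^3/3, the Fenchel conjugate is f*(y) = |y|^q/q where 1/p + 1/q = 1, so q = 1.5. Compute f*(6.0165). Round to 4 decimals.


The conjugate exponent q satisfies 1/p + 1/q = 1.
p = 3, so q = 3/(3 - 1) = 1.5
|y|^q = 6.0165^1.5 = 14.7576
f*(6.0165) = 14.7576 / 1.5 = 9.8384


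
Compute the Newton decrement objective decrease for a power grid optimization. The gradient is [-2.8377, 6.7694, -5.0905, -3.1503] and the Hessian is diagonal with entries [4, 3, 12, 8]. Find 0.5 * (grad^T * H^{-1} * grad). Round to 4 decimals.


Step 1: H is diagonal, so H^(-1) * g = [-0.7094, 2.2565, -0.4242, -0.3938].
Step 2: g^T H^(-1) g = sum_i g_i^2 / H_ii
  = (-2.8377)^2/4 + (6.7694)^2/3 + (-5.0905)^2/12 + (-3.1503)^2/8
  = 2.0131 + 15.2749 + 2.1594 + 1.2405 = 20.688
Step 3: Objective decrease = 0.5 * g^T H^(-1) g = 10.344


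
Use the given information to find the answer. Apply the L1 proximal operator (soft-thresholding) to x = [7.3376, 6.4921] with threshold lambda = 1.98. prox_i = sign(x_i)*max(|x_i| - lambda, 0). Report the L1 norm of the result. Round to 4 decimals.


Soft-thresholding with lambda = 1.98:
prox(7.3376) = sign(7.3376)*max(|7.3376| - 1.98, 0) = 5.3576
prox(6.4921) = sign(6.4921)*max(|6.4921| - 1.98, 0) = 4.5121
prox(x) = [5.3576, 4.5121]
||prox(x)||_1 = 5.3576 + 4.5121 = 9.8697


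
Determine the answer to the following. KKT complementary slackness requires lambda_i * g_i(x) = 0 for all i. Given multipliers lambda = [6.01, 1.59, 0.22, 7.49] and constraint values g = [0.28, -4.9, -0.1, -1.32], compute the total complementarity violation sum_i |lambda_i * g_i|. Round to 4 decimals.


KKT complementary slackness check:
lambda_1 * g_1 = 6.01 * 0.28 = 1.6828
lambda_2 * g_2 = 1.59 * -4.9 = -7.791
lambda_3 * g_3 = 0.22 * -0.1 = -0.022
lambda_4 * g_4 = 7.49 * -1.32 = -9.8868
Total violation = 1.6828 + 7.791 + 0.022 + 9.8868 = 19.3826


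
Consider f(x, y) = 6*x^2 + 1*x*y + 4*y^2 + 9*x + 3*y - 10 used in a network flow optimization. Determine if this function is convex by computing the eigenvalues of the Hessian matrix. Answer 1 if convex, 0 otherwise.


The Hessian of f(x,y) = 6*x^2 + 1*x*y + 4*y^2 + 9*x + 3*y - 10 is:
H = [[12, 1], [1, 8]]
Trace = 12 + 8 = 20
Determinant = 12*8 - (1)^2 = 95
Discriminant = (20)^2 - 4*95 = 20.0
Eigenvalues: lambda_1 = 7.7639, lambda_2 = 12.2361
The function is convex.

1


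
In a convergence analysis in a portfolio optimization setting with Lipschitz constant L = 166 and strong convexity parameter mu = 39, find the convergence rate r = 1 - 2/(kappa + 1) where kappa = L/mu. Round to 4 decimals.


Step 1: Compute the condition number.
kappa = L/mu = 166/39 = 4.2564
Step 2: Compute the convergence rate.
r = 1 - 2/(kappa + 1) = 1 - 2*mu/(L + mu) = (L - mu)/(L + mu) = 127/205 = 0.6195


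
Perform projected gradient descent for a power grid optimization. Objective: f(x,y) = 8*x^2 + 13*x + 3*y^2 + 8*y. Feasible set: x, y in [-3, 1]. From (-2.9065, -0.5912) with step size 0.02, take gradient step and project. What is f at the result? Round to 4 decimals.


Step 1: Compute gradient at (-2.9065, -0.5912).
grad_x = 2*8*-2.9065 + 13 = -33.504
grad_y = 2*3*-0.5912 + 8 = 4.4528
Step 2: Gradient step.
x_raw = -2.9065 - 0.02*-33.504 = -2.2364
y_raw = -0.5912 - 0.02*4.4528 = -0.6803
Step 3: Project onto [-3, 1].
x_proj = clip(-2.2364) = -2.2364
y_proj = clip(-0.6803) = -0.6803
Step 4: Evaluate f.
f(-2.2364, -0.6803) = 6.8853


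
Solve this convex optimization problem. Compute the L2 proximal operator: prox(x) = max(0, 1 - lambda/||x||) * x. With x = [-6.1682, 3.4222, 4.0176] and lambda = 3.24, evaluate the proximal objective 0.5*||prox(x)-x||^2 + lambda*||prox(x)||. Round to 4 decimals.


Step 1: Compute ||x||.
||x|| = 8.1178
Step 2: Compute scaling factor.
scale = max(0, 1 - 3.24/8.1178) = 0.6009
Step 3: prox(x) = [-3.7063, 2.0563, 2.4141]
||prox(x)|| = 4.8778
Step 4: Proximal objective.
0.5*||prox-x||^2 = 5.2488
lambda*||prox|| = 15.8041
Total = 21.053


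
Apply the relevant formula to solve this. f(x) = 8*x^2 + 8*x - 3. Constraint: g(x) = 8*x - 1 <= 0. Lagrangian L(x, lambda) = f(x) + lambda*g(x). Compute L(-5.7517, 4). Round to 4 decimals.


Step 1: Evaluate f(x).
f(-5.7517) = 8*(-5.7517)^2 + 8*(-5.7517) - 3 = 215.6428
Step 2: Evaluate g(x).
g(-5.7517) = 8*-5.7517 - 1 = -47.0136
Step 3: Compute Lagrangian.
L = 215.6428 + 4*-47.0136 = 27.5884


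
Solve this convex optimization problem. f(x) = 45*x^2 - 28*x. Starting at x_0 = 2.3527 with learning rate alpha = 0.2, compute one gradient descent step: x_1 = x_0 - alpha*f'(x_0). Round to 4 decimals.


We compute the gradient at x_0 and apply the update.
f'(x) = 90*x - 28
f'(2.3527) = 90*2.3527 - 28 = 183.743
x_1 = 2.3527 - 0.2*183.743 = -34.3959


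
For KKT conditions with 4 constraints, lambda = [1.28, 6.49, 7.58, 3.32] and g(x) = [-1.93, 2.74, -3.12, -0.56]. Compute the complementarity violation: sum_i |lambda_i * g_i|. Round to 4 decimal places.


KKT complementary slackness check:
lambda_1 * g_1 = 1.28 * -1.93 = -2.4704
lambda_2 * g_2 = 6.49 * 2.74 = 17.7826
lambda_3 * g_3 = 7.58 * -3.12 = -23.6496
lambda_4 * g_4 = 3.32 * -0.56 = -1.8592
Total violation = 2.4704 + 17.7826 + 23.6496 + 1.8592 = 45.7618


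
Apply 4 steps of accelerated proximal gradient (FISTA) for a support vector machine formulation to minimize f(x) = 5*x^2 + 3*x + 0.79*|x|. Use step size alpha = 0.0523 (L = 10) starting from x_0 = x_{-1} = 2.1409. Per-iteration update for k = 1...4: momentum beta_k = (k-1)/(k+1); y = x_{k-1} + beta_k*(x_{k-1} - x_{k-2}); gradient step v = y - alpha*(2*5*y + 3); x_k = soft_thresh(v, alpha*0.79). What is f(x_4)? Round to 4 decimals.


FISTA on f(x) = 5*x^2 + 3*x + 0.79*|x|
L = 10, alpha = 0.0523
Iteration 1: beta = 0.0, y = 2.1409 + 0.0*(2.1409 - 2.1409) = 2.1409
  grad(y) = 24.409, v = y - alpha*grad = 0.8643
  prox(v) = soft_thresh(0.8643, 0.0413) = 0.823
Iteration 2: beta = 0.3333, y = 0.823 + 0.3333*(0.823 - 2.1409) = 0.3837
  grad(y) = 6.8369, v = y - alpha*grad = 0.0261
  prox(v) = soft_thresh(0.0261, 0.0413) = 0.0
Iteration 3: beta = 0.5, y = 0.0 + 0.5*(0.0 - 0.823) = -0.4115
  grad(y) = -1.115, v = y - alpha*grad = -0.3532
  prox(v) = soft_thresh(-0.3532, 0.0413) = -0.3119
Iteration 4: beta = 0.6, y = -0.3119 + 0.6*(-0.3119 - 0.0) = -0.499
  grad(y) = -1.9899, v = y - alpha*grad = -0.3949
  prox(v) = soft_thresh(-0.3949, 0.0413) = -0.3536
f(x_4) = 5*(-0.3536)^2 + 3*(-0.3536) + 0.79*|-0.3536| = -0.1563


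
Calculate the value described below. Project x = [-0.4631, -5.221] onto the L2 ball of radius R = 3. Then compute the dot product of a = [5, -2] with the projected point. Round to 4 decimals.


Step 1: Compute ||x|| (intermediates to 6 decimals).
||x|| = sqrt((-0.4631)^2 + (-5.221)^2) = 5.241498
Step 2: Project.
Since ||x|| > R, scale = R/||x|| = 3/5.241498 = 0.572355, proj(x) = scale * x
proj(x) = [-0.265058, -2.988265]
Step 3: Dot product.
a^T * proj(x) = 5*(-0.265058) - 2*(-2.988265) = 4.6512


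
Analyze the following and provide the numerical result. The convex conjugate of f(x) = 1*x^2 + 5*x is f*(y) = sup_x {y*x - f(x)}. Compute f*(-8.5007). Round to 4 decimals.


f*(y) = sup_x {y*x - a*x^2 - b*x} = sup_x {(y-b)*x - a*x^2}
FOC: (y - b) - 2a*x = 0 => x* = (y - b)/(2a)
x* = (-8.5007 - 5)/(2*1) = -6.7504
f*(-8.5007) = (y-b)^2/(4a) = (-8.5007 - 5)^2/(4*1)
= 182.2689/4 = 45.5672


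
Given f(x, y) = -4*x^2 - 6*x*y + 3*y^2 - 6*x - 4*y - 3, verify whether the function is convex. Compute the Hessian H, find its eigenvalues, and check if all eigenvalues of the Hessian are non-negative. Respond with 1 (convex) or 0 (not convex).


The Hessian of f(x,y) = -4*x^2 - 6*x*y + 3*y^2 - 6*x - 4*y - 3 is:
H = [[-8, -6], [-6, 6]]
Trace = -8 + 6 = -2
Determinant = -8*6 - (-6)^2 = -84
Discriminant = (-2)^2 - 4*-84 = 340.0
Eigenvalues: lambda_1 = -10.2195, lambda_2 = 8.2195
The function is not convex.

0


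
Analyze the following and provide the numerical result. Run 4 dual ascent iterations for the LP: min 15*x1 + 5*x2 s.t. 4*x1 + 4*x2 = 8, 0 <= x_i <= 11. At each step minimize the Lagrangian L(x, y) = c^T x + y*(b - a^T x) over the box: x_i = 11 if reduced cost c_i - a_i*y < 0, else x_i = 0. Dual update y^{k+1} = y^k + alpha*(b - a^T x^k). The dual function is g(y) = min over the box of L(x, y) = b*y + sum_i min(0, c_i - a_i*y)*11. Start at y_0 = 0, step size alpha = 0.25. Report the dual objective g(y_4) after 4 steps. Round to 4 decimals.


Dual ascent for LP: min 15*x1 + 5*x2, 4*x1 + 4*x2 = 8, 0 <= x_i <= 11
Step 1: y^k = 0.0, reduced costs: (15.0, 5.0)
  x^k = (0.0, 0.0), subgradient = b - a^T x = 8.0
  y^{k+1} = 0.0 + 0.25*8.0 = 2.0
Step 2: y^k = 2.0, reduced costs: (7.0, -3.0)
  x^k = (0.0, 11.0), subgradient = b - a^T x = -36.0
  y^{k+1} = 2.0 + 0.25*-36.0 = -7.0
Step 3: y^k = -7.0, reduced costs: (43.0, 33.0)
  x^k = (0.0, 0.0), subgradient = b - a^T x = 8.0
  y^{k+1} = -7.0 + 0.25*8.0 = -5.0
Step 4: y^k = -5.0, reduced costs: (35.0, 25.0)
  x^k = (0.0, 0.0), subgradient = b - a^T x = 8.0
  y^{k+1} = -5.0 + 0.25*8.0 = -3.0
Dual objective at y_4 = -3.0: reduced costs (27.0, 17.0), box minimizer x = (0.0, 0.0)
g(y_4) = b*y + (c1 - a1*y)*x1 + (c2 - a2*y)*x2 = 8*(-3.0) + 27.0*0.0 + 17.0*0.0 = -24.0 + 0.0 + 0.0 = -24.0


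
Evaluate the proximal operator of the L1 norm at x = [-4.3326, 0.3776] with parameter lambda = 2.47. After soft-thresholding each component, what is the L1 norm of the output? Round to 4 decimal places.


Soft-thresholding with lambda = 2.47:
prox(-4.3326) = sign(-4.3326)*max(|-4.3326| - 2.47, 0) = -1.8626
prox(0.3776) = sign(0.3776)*max(|0.3776| - 2.47, 0) = 0.0
prox(x) = [-1.8626, 0.0]
||prox(x)||_1 = 1.8626 + 0.0 = 1.8626


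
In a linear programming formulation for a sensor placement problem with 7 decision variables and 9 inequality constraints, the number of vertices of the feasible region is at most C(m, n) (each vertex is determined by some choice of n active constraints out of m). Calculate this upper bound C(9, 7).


Each vertex corresponds to some choice of n active constraints out of m, so the number of vertices is at most C(m, n) = m! / (n!(m-n)!).
m = 9, n = 7
Numerator: 9 * 8 * 7 * 6 * 5 * 4 * 3
Denominator: 7! = 5040
C(9, 7) = 36


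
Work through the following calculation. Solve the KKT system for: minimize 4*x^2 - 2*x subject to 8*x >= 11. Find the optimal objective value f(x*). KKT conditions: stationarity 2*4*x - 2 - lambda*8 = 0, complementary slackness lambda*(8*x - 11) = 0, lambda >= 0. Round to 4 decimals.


Step 1: Try lambda = 0 (constraint inactive).
x_unc = 2/(2*4) = 0.25
Check: 8*0.25 = 2.0 < 11 -- violated!
Step 2: Constraint must be active: 8*x = 11
x* = 11/8 = 1.375
lambda = (2*4*1.375 - 2)/8 = 1.125
Step 3: Compute optimal value.
f(x*) = 4*1.375^2 - 2*1.375 = 4.8125


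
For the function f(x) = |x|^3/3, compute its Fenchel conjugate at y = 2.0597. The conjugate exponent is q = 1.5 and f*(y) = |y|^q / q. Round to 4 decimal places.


The conjugate exponent q satisfies 1/p + 1/q = 1.
p = 3, so q = 3/(3 - 1) = 1.5
|y|^q = 2.0597^1.5 = 2.956
f*(2.0597) = 2.956 / 1.5 = 1.9707


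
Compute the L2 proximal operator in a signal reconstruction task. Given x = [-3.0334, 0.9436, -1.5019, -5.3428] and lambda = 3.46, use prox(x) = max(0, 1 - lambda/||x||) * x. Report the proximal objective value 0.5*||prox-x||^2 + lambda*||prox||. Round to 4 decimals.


Step 1: Compute ||x||.
||x|| = 6.3948
Step 2: Compute scaling factor.
scale = max(0, 1 - 3.46/6.3948) = 0.4589
Step 3: prox(x) = [-1.3921, 0.433, -0.6893, -2.452]
||prox(x)|| = 2.9348
Step 4: Proximal objective.
0.5*||prox-x||^2 = 5.9858
lambda*||prox|| = 10.1544
Total = 16.1401


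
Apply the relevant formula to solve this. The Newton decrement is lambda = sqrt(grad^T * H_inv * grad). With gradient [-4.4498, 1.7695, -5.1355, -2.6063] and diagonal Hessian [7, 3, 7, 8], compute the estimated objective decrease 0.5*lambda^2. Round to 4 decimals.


Step 1: H is diagonal, so H^(-1) * g = [-0.6357, 0.5898, -0.7336, -0.3258].
Step 2: g^T H^(-1) g = sum_i g_i^2 / H_ii
  = (-4.4498)^2/7 + (1.7695)^2/3 + (-5.1355)^2/7 + (-2.6063)^2/8
  = 2.8287 + 1.0437 + 3.7676 + 0.8491 = 8.4891
Step 3: Objective decrease = 0.5 * g^T H^(-1) g = 4.2446


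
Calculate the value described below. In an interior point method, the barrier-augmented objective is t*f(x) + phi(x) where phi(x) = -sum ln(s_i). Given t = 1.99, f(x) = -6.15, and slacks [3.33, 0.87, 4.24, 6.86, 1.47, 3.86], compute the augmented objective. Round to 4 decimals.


Step 1: Compute log-barrier.
ln values: [1.203, -0.1393, 1.4446, 1.9257, 0.3853, 1.3507]
phi = -(1.203 - 0.1393 + 1.4446 + 1.9257 + 0.3853 + 1.3507) = -6.1699
Step 2: Compute augmented objective.
t*f(x) = 1.99*-6.15 = -12.2385
Total = -12.2385 - 6.1699 = -18.4084


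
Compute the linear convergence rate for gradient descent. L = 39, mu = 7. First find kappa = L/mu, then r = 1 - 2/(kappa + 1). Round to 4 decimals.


Step 1: Compute the condition number.
kappa = L/mu = 39/7 = 5.5714
Step 2: Compute the convergence rate.
r = 1 - 2/(kappa + 1) = 1 - 2*mu/(L + mu) = (L - mu)/(L + mu) = 32/46 = 0.6957


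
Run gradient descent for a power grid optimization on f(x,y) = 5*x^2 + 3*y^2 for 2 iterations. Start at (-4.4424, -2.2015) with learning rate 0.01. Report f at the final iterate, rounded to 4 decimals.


Gradient descent on f(x,y) = 5*x^2 + 3*y^2.
Starting point: (-4.4424, -2.2015), alpha = 0.01
Step 1: grad_x = 2*5*-4.4424 = -44.424, grad_y = 2*3*-2.2015 = -13.209
  x_1 = -4.4424 - 0.01*-44.424 = -3.9982
  y_1 = -2.2015 - 0.01*-13.209 = -2.0694
Step 2: grad_x = 2*5*-3.9982 = -39.9816, grad_y = 2*3*-2.0694 = -12.4165
  x_2 = -3.9982 - 0.01*-39.9816 = -3.5983
  y_2 = -2.0694 - 0.01*-12.4165 = -1.9452
f(-3.5983, -1.9452) = 5*(-3.5983)^2 + 3*(-1.9452)^2 = 76.0923


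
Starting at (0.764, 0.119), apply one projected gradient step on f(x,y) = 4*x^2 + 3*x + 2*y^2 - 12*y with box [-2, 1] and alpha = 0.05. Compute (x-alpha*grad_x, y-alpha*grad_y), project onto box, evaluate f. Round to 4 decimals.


Step 1: Compute gradient at (0.764, 0.119).
grad_x = 2*4*0.764 + 3 = 9.112
grad_y = 2*2*0.119 - 12 = -11.524
Step 2: Gradient step.
x_raw = 0.764 - 0.05*9.112 = 0.3084
y_raw = 0.119 - 0.05*-11.524 = 0.6952
Step 3: Project onto [-2, 1].
x_proj = clip(0.3084) = 0.3084
y_proj = clip(0.6952) = 0.6952
Step 4: Evaluate f.
f(0.3084, 0.6952) = -6.0702


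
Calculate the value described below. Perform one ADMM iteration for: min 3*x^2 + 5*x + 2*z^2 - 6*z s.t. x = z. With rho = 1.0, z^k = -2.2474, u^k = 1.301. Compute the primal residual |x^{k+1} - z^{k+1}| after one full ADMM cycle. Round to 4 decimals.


ADMM iteration with rho = 1.0, z^k = -2.2474, u^k = 1.301
Step 1: x-update.
Minimize 3*x^2 + 5*x + (1.0/2)*(x + 2.2474 + 1.301)^2
FOC: (2*3 + 1.0)*x = -5 + 1.0*(-2.2474 - 1.301)
x^{k+1} = -1.2212
Step 2: z-update.
Minimize 2*z^2 - 6*z + (1.0/2)*(-1.2212 - z + 1.301)^2
FOC: (2*2 + 1.0)*z = 6 + 1.0*(-1.2212 + 1.301)
z^{k+1} = 1.216
Step 3: u-update.
u^{k+1} = 1.301 - 1.2212 - 1.216 = -1.1362
Step 4: Primal residual = |-1.2212 - 1.216| = 2.4372


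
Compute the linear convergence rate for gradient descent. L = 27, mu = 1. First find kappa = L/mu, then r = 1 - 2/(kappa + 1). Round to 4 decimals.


Step 1: Compute the condition number.
kappa = L/mu = 27/1 = 27.0
Step 2: Compute the convergence rate.
r = 1 - 2/(kappa + 1) = 1 - 2*mu/(L + mu) = (L - mu)/(L + mu) = 26/28 = 0.9286


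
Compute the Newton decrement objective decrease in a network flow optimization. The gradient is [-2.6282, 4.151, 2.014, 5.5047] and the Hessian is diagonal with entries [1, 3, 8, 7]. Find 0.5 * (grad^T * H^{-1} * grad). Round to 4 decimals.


Step 1: H is diagonal, so H^(-1) * g = [-2.6282, 1.3837, 0.2518, 0.7864].
Step 2: g^T H^(-1) g = sum_i g_i^2 / H_ii
  = (-2.6282)^2/1 + (4.151)^2/3 + (2.014)^2/8 + (5.5047)^2/7
  = 6.9074 + 5.7436 + 0.507 + 4.3288 = 17.4869
Step 3: Objective decrease = 0.5 * g^T H^(-1) g = 8.7434


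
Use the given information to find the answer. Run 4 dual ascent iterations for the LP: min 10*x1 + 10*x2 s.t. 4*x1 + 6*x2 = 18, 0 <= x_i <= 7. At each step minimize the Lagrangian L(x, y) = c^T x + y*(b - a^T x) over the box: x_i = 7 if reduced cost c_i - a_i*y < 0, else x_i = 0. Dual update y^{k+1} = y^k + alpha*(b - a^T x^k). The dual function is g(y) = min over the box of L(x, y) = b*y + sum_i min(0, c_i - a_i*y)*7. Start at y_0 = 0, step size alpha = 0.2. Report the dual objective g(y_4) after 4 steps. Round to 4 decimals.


Dual ascent for LP: min 10*x1 + 10*x2, 4*x1 + 6*x2 = 18, 0 <= x_i <= 7
Step 1: y^k = 0.0, reduced costs: (10.0, 10.0)
  x^k = (0.0, 0.0), subgradient = b - a^T x = 18.0
  y^{k+1} = 0.0 + 0.2*18.0 = 3.6
Step 2: y^k = 3.6, reduced costs: (-4.4, -11.6)
  x^k = (7.0, 7.0), subgradient = b - a^T x = -52.0
  y^{k+1} = 3.6 + 0.2*-52.0 = -6.8
Step 3: y^k = -6.8, reduced costs: (37.2, 50.8)
  x^k = (0.0, 0.0), subgradient = b - a^T x = 18.0
  y^{k+1} = -6.8 + 0.2*18.0 = -3.2
Step 4: y^k = -3.2, reduced costs: (22.8, 29.2)
  x^k = (0.0, 0.0), subgradient = b - a^T x = 18.0
  y^{k+1} = -3.2 + 0.2*18.0 = 0.4
Dual objective at y_4 = 0.4: reduced costs (8.4, 7.6), box minimizer x = (0.0, 0.0)
g(y_4) = b*y + (c1 - a1*y)*x1 + (c2 - a2*y)*x2 = 18*0.4 + 8.4*0.0 + 7.6*0.0 = 7.2 + 0.0 + 0.0 = 7.2


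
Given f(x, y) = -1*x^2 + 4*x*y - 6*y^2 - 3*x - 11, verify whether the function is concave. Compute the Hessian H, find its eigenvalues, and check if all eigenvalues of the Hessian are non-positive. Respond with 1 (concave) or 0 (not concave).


The Hessian of f(x,y) = -1*x^2 + 4*x*y - 6*y^2 - 3*x - 11 is:
H = [[-2, 4], [4, -12]]
Trace = -2 - 12 = -14
Determinant = -2*-12 - (4)^2 = 8
Discriminant = (-14)^2 - 4*8 = 164.0
Eigenvalues: lambda_1 = -13.4031, lambda_2 = -0.5969
The function is concave.

1


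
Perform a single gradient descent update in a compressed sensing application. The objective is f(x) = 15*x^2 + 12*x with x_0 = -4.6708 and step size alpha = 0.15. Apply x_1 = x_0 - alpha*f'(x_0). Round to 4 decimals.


We compute the gradient at x_0 and apply the update.
f'(x) = 30*x + 12
f'(-4.6708) = 30*-4.6708 + 12 = -128.124
x_1 = -4.6708 - 0.15*-128.124 = 14.5478


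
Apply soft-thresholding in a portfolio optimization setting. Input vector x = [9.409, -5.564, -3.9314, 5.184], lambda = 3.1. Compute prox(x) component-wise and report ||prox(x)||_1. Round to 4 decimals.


Soft-thresholding with lambda = 3.1:
prox(9.409) = sign(9.409)*max(|9.409| - 3.1, 0) = 6.309
prox(-5.564) = sign(-5.564)*max(|-5.564| - 3.1, 0) = -2.464
prox(-3.9314) = sign(-3.9314)*max(|-3.9314| - 3.1, 0) = -0.8314
prox(5.184) = sign(5.184)*max(|5.184| - 3.1, 0) = 2.084
prox(x) = [6.309, -2.464, -0.8314, 2.084]
||prox(x)||_1 = 6.309 + 2.464 + 0.8314 + 2.084 = 11.6884


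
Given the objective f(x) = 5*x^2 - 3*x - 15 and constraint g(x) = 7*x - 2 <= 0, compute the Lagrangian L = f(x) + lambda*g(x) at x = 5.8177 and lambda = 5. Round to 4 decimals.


Step 1: Evaluate f(x).
f(5.8177) = 5*5.8177^2 - 3*5.8177 - 15 = 136.7751
Step 2: Evaluate g(x).
g(5.8177) = 7*5.8177 - 2 = 38.7239
Step 3: Compute Lagrangian.
L = 136.7751 + 5*38.7239 = 330.3946


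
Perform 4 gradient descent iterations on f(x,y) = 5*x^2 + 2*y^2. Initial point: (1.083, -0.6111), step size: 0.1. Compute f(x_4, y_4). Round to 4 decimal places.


Gradient descent on f(x,y) = 5*x^2 + 2*y^2.
Starting point: (1.083, -0.6111), alpha = 0.1
Step 1: grad_x = 2*5*1.083 = 10.83, grad_y = 2*2*-0.6111 = -2.4444
  x_1 = 1.083 - 0.1*10.83 = 0.0
  y_1 = -0.6111 - 0.1*-2.4444 = -0.3667
Step 2: grad_x = 2*5*0.0 = 0.0, grad_y = 2*2*-0.3667 = -1.4666
  x_2 = 0.0 - 0.1*0.0 = 0.0
  y_2 = -0.3667 - 0.1*-1.4666 = -0.22
Step 3: grad_x = 2*5*0.0 = 0.0, grad_y = 2*2*-0.22 = -0.88
  x_3 = 0.0 - 0.1*0.0 = 0.0
  y_3 = -0.22 - 0.1*-0.88 = -0.132
Step 4: grad_x = 2*5*0.0 = 0.0, grad_y = 2*2*-0.132 = -0.528
  x_4 = 0.0 - 0.1*0.0 = 0.0
  y_4 = -0.132 - 0.1*-0.528 = -0.0792
f(0.0, -0.0792) = 5*0.0^2 + 2*(-0.0792)^2 = 0.0125


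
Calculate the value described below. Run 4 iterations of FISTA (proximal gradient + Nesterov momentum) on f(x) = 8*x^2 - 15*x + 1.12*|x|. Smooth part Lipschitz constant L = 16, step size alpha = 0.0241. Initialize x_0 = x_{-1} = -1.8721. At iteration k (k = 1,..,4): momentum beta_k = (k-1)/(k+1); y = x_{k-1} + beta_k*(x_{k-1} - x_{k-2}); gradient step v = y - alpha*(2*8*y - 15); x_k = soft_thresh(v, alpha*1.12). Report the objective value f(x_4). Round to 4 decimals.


FISTA on f(x) = 8*x^2 - 15*x + 1.12*|x|
L = 16, alpha = 0.0241
Iteration 1: beta = 0.0, y = -1.8721 + 0.0*(-1.8721 + 1.8721) = -1.8721
  grad(y) = -44.9536, v = y - alpha*grad = -0.7887
  prox(v) = soft_thresh(-0.7887, 0.027) = -0.7617
Iteration 2: beta = 0.3333, y = -0.7617 + 0.3333*(-0.7617 + 1.8721) = -0.3916
  grad(y) = -21.2656, v = y - alpha*grad = 0.1209
  prox(v) = soft_thresh(0.1209, 0.027) = 0.0939
Iteration 3: beta = 0.5, y = 0.0939 + 0.5*(0.0939 + 0.7617) = 0.5217
  grad(y) = -6.6524, v = y - alpha*grad = 0.682
  prox(v) = soft_thresh(0.682, 0.027) = 0.6551
Iteration 4: beta = 0.6, y = 0.6551 + 0.6*(0.6551 - 0.0939) = 0.9917
  grad(y) = 0.8679, v = y - alpha*grad = 0.9708
  prox(v) = soft_thresh(0.9708, 0.027) = 0.9438
f(x_4) = 8*0.9438^2 - 15*0.9438 + 1.12*|0.9438| = -5.9738


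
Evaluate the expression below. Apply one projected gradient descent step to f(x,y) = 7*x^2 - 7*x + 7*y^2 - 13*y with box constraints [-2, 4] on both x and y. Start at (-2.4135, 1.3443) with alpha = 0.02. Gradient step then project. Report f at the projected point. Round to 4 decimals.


Step 1: Compute gradient at (-2.4135, 1.3443).
grad_x = 2*7*-2.4135 - 7 = -40.789
grad_y = 2*7*1.3443 - 13 = 5.8202
Step 2: Gradient step.
x_raw = -2.4135 - 0.02*-40.789 = -1.5977
y_raw = 1.3443 - 0.02*5.8202 = 1.2279
Step 3: Project onto [-2, 4].
x_proj = clip(-1.5977) = -1.5977
y_proj = clip(1.2279) = 1.2279
Step 4: Evaluate f.
f(-1.5977, 1.2279) = 23.6445


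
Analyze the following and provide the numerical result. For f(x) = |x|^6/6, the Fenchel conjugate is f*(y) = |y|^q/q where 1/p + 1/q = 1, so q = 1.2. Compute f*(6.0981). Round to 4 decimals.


The conjugate exponent q satisfies 1/p + 1/q = 1.
p = 6, so q = 6/(6 - 1) = 1.2
|y|^q = 6.0981^1.2 = 8.7545
f*(6.0981) = 8.7545 / 1.2 = 7.2955


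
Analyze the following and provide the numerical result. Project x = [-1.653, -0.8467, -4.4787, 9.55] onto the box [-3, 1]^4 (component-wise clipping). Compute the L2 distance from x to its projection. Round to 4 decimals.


Project each component onto [-3, 1].
clip(-1.653) = -1.653, clip(-0.8467) = -0.8467, clip(-4.4787) = -3.0, clip(9.55) = 1.0
Projection = [-1.653, -0.8467, -3.0, 1.0]
Squared diffs: [0.0, 0.0, 2.1866, 73.1025]
Distance = sqrt(75.2891) = 8.6769


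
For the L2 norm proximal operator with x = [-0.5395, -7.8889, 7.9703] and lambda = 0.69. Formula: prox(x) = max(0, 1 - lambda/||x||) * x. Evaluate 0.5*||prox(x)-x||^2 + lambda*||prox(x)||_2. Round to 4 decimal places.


Step 1: Compute ||x||.
||x|| = 11.2273
Step 2: Compute scaling factor.
scale = max(0, 1 - 0.69/11.2273) = 0.9385
Step 3: prox(x) = [-0.5063, -7.4041, 7.4805]
||prox(x)|| = 10.5373
Step 4: Proximal objective.
0.5*||prox-x||^2 = 0.2381
lambda*||prox|| = 7.2707
Total = 7.5088


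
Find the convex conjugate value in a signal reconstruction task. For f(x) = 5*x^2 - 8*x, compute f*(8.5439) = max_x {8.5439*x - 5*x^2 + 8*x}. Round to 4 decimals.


f*(y) = sup_x {y*x - a*x^2 - b*x} = sup_x {(y-b)*x - a*x^2}
FOC: (y - b) - 2a*x = 0 => x* = (y - b)/(2a)
x* = (8.5439 + 8)/(2*5) = 1.6544
f*(8.5439) = (y-b)^2/(4a) = (8.5439 + 8)^2/(4*5)
= 273.7006/20 = 13.685


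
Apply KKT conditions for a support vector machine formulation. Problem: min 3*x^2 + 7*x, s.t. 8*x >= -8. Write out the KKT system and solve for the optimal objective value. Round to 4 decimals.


Step 1: Try lambda = 0 (constraint inactive).
x_unc = -7/(2*3) = -1.1667
Check: 8*-1.1667 = -9.3336 < -8 -- violated!
Step 2: Constraint must be active: 8*x = -8
x* = -8/8 = -1.0
lambda = (2*3*(-1.0) + 7)/8 = 0.125
Step 3: Compute optimal value.
f(x*) = 3*(-1.0)^2 + 7*(-1.0) = -4.0


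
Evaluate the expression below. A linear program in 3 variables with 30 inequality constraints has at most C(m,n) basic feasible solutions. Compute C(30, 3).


Each vertex corresponds to some choice of n active constraints out of m, so the number of vertices is at most C(m, n) = m! / (n!(m-n)!).
m = 30, n = 3
Numerator: 30 * 29 * 28
Denominator: 3! = 6
C(30, 3) = 4060


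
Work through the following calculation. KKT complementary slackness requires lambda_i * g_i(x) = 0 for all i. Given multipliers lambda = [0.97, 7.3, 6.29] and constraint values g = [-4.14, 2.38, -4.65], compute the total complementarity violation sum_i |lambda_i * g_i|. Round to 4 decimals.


KKT complementary slackness check:
lambda_1 * g_1 = 0.97 * -4.14 = -4.0158
lambda_2 * g_2 = 7.3 * 2.38 = 17.374
lambda_3 * g_3 = 6.29 * -4.65 = -29.2485
Total violation = 4.0158 + 17.374 + 29.2485 = 50.6383


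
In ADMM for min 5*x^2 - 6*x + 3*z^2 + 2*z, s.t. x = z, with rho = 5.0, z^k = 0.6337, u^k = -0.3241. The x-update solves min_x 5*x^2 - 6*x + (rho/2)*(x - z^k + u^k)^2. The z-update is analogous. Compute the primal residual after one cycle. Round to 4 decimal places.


ADMM iteration with rho = 5.0, z^k = 0.6337, u^k = -0.3241
Step 1: x-update.
Minimize 5*x^2 - 6*x + (5.0/2)*(x - 0.6337 - 0.3241)^2
FOC: (2*5 + 5.0)*x = 6 + 5.0*(0.6337 + 0.3241)
x^{k+1} = 0.7193
Step 2: z-update.
Minimize 3*z^2 + 2*z + (5.0/2)*(0.7193 - z - 0.3241)^2
FOC: (2*3 + 5.0)*z = -2 + 5.0*(0.7193 - 0.3241)
z^{k+1} = -0.0022
Step 3: u-update.
u^{k+1} = -0.3241 + 0.7193 + 0.0022 = 0.3974
Step 4: Primal residual = |0.7193 + 0.0022| = 0.7215


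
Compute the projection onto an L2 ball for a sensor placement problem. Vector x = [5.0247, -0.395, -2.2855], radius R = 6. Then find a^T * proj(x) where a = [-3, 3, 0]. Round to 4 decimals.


Step 1: Compute ||x|| (intermediates to 6 decimals).
||x|| = sqrt(5.0247^2 + (-0.395)^2 + (-2.2855)^2) = 5.53418
Step 2: Project.
Since ||x|| <= R, proj = x (no scaling needed).
proj(x) = [5.0247, -0.395, -2.2855]
Step 3: Dot product.
a^T * proj(x) = -3*5.0247 + 3*(-0.395) + 0*(-2.2855) = -16.2591


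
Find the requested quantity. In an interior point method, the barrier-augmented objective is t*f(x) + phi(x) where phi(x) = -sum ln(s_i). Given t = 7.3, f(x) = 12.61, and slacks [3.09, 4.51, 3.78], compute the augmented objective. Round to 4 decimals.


Step 1: Compute log-barrier.
ln values: [1.1282, 1.5063, 1.3297]
phi = -(1.1282 + 1.5063 + 1.3297) = -3.9642
Step 2: Compute augmented objective.
t*f(x) = 7.3*12.61 = 92.053
Total = 92.053 - 3.9642 = 88.0888


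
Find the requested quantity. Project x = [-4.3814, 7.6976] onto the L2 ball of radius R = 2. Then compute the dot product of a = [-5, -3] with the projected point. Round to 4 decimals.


Step 1: Compute ||x|| (intermediates to 6 decimals).
||x|| = sqrt((-4.3814)^2 + 7.6976^2) = 8.857184
Step 2: Project.
Since ||x|| > R, scale = R/||x|| = 2/8.857184 = 0.225805, proj(x) = scale * x
proj(x) = [-0.989342, 1.738157]
Step 3: Dot product.
a^T * proj(x) = -5*(-0.989342) - 3*1.738157 = -0.2678


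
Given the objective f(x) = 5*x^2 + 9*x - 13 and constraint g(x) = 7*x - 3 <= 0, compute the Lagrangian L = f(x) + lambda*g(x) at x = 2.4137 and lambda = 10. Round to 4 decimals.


Step 1: Evaluate f(x).
f(2.4137) = 5*2.4137^2 + 9*2.4137 - 13 = 37.853
Step 2: Evaluate g(x).
g(2.4137) = 7*2.4137 - 3 = 13.8959
Step 3: Compute Lagrangian.
L = 37.853 + 10*13.8959 = 176.812
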